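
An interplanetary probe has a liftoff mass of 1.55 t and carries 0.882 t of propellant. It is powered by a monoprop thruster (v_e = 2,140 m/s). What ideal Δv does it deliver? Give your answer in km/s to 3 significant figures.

Δv ≈ 1.80 km/s

m_f = m₀ − m_prop = 1.55 − 0.882 = 0.668 t.
Rocket equation: Δv = v_e · ln(m₀/m_f) = 2140.0 × ln(2.32) = 2140.0 × 0.8417 ≈ 1801.3 m/s.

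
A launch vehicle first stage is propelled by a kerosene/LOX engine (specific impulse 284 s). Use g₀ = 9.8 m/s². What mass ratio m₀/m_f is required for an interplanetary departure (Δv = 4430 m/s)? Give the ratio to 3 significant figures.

mass ratio ≈ 4.91

v_e = Isp · g₀ = 284 × 9.8 = 2783.2 m/s.
m₀/m_f = exp(Δv / v_e) = exp(4430 / 2783.2) = exp(1.5917) = 4.9121.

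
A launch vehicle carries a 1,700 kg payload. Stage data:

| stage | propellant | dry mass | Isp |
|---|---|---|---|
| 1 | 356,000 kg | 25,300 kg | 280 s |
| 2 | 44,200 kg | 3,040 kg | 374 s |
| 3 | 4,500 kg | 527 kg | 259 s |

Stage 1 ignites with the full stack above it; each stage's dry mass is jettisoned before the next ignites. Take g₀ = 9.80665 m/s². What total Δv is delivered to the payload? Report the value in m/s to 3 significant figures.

Ignition mass of stage 1 = 356,000+25,300 + 44,200+3,040 + 4,500+527 + 1,700 = 435,267 kg.
Stage 1: m₀ = 435,267 kg, m_f = 435,267 − 356,000 = 79,267 kg; Δv = 280×9.80665×ln(5.491) = 2745.9×1.7031 ≈ 4677 m/s.
Stage 2: m₀ = 53,967 kg, m_f = 53,967 − 44,200 = 9,767 kg; Δv = 374×9.80665×ln(5.525) = 3667.7×1.7094 ≈ 6269 m/s.
Stage 3: m₀ = 6,727 kg, m_f = 6,727 − 4,500 = 2,227 kg; Δv = 259×9.80665×ln(3.021) = 2539.9×1.1055 ≈ 2808 m/s.
Total Δv = 4677 + 6269 + 2808 = 13754 m/s.

Δv ≈ 13800 m/s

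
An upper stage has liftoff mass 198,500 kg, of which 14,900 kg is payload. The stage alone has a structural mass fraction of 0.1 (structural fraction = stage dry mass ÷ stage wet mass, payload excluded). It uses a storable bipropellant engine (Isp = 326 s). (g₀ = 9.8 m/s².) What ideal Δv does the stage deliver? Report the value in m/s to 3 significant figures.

Stage wet mass = m₀ − payload = 198,500 − 14,900 = 183,600 kg.
Stage dry mass = ε × stage wet mass = 0.1 × 183,600 = 18,360 kg.
Burnout mass m_f = stage dry + payload = 18,360 + 14,900 = 33,260 kg.
v_e = Isp · g₀ = 326 × 9.8 = 3194.8 m/s.
Δv = v_e · ln(198,500/33,260) = 3194.8 × ln(5.968) = 3194.8 × 1.7864 ≈ 5707 m/s.

Δv ≈ 5710 m/s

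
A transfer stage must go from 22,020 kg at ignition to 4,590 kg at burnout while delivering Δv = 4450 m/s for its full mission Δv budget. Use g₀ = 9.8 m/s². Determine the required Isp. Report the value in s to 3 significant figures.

ln(m₀/m_f) = ln(22020/4590) = ln(4.797) = 1.5681.
Rocket equation: v_e = Δv / ln(m₀/m_f) = 4450 / 1.5681 = 2837.9 m/s.
Isp = v_e / g₀ = 2837.9 / 9.8 = 289.6 s.

Isp ≈ 290 s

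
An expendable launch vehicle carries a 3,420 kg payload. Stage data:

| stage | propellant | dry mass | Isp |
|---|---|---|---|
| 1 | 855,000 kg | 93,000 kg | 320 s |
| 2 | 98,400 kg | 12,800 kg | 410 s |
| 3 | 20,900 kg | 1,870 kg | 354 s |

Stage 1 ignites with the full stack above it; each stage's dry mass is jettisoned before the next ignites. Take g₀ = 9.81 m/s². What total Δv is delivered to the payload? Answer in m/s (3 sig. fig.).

Ignition mass of stage 1 = 855,000+93,000 + 98,400+12,800 + 20,900+1,870 + 3,420 = 1,085,390 kg.
Stage 1: m₀ = 1,085,390 kg, m_f = 1,085,390 − 855,000 = 230,390 kg; Δv = 320×9.81×ln(4.711) = 3139.2×1.5499 ≈ 4866 m/s.
Stage 2: m₀ = 137,390 kg, m_f = 137,390 − 98,400 = 38,990 kg; Δv = 410×9.81×ln(3.524) = 4022.1×1.2595 ≈ 5066 m/s.
Stage 3: m₀ = 26,190 kg, m_f = 26,190 − 20,900 = 5,290 kg; Δv = 354×9.81×ln(4.951) = 3472.7×1.5996 ≈ 5555 m/s.
Total Δv = 4866 + 5066 + 5555 = 15487 m/s.

Δv ≈ 15500 m/s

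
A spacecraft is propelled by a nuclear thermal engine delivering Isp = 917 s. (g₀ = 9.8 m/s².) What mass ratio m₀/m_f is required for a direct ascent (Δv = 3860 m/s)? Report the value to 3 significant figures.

mass ratio ≈ 1.54

v_e = Isp · g₀ = 917 × 9.8 = 8986.6 m/s.
m₀/m_f = exp(Δv / v_e) = exp(3860 / 8986.6) = exp(0.4295) = 1.5365.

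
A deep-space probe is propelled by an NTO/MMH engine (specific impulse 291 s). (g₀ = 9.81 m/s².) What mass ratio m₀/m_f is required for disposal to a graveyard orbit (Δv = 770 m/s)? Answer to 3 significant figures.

mass ratio ≈ 1.31

v_e = Isp · g₀ = 291 × 9.81 = 2854.7 m/s.
m₀/m_f = exp(Δv / v_e) = exp(770 / 2854.7) = exp(0.2697) = 1.3096.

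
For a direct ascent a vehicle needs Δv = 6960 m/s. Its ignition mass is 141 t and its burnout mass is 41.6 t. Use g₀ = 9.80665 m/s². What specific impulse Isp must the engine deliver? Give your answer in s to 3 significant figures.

ln(m₀/m_f) = ln(141000/41600) = ln(3.389) = 1.2207.
Using Δv = v_e ln(m₀/m_f): v_e = Δv / ln(m₀/m_f) = 6960 / 1.2207 = 5701.8 m/s.
Isp = v_e / g₀ = 5701.8 / 9.80665 = 581.4 s.

Isp ≈ 581 s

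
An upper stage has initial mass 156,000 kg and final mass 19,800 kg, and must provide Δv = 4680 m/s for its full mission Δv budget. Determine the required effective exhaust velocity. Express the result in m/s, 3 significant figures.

v_e ≈ 2270 m/s

ln(m₀/m_f) = ln(156000/19800) = ln(7.879) = 2.0642.
Using Δv = v_e ln(m₀/m_f): v_e = Δv / ln(m₀/m_f) = 4680 / 2.0642 = 2267.3 m/s.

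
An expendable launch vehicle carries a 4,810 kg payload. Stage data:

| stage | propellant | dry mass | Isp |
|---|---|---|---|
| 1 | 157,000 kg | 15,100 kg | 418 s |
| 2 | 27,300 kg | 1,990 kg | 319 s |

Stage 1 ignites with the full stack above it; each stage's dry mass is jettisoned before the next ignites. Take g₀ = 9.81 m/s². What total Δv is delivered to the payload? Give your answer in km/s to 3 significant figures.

Δv ≈ 10.9 km/s

Ignition mass of stage 1 = 157,000+15,100 + 27,300+1,990 + 4,810 = 206,200 kg.
Stage 1: m₀ = 206,200 kg, m_f = 206,200 − 157,000 = 49,200 kg; Δv = 418×9.81×ln(4.191) = 4100.6×1.4330 ≈ 5876 m/s.
Stage 2: m₀ = 34,100 kg, m_f = 34,100 − 27,300 = 6,800 kg; Δv = 319×9.81×ln(5.015) = 3129.4×1.6124 ≈ 5046 m/s.
Total Δv = 5876 + 5046 = 10922 m/s.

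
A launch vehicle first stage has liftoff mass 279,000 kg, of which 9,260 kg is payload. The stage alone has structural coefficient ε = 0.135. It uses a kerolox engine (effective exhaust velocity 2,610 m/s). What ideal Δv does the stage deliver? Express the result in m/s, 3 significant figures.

Δv ≈ 4720 m/s

Stage wet mass = m₀ − payload = 279,000 − 9,260 = 269,740 kg.
Stage dry mass = ε × stage wet mass = 0.135 × 269,740 = 36,414.9 kg.
Burnout mass m_f = stage dry + payload = 36,414.9 + 9,260 = 45,674.9 kg.
Δv = v_e · ln(279,000/45,674.9) = 2610.0 × ln(6.108) = 2610.0 × 1.8097 ≈ 4723 m/s.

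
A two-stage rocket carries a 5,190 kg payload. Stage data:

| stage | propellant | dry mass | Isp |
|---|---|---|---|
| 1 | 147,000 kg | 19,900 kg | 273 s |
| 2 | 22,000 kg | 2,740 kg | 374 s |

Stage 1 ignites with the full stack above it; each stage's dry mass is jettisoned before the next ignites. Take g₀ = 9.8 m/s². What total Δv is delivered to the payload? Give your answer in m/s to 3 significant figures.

Ignition mass of stage 1 = 147,000+19,900 + 22,000+2,740 + 5,190 = 196,830 kg.
Stage 1: m₀ = 196,830 kg, m_f = 196,830 − 147,000 = 49,830 kg; Δv = 273×9.8×ln(3.95) = 2675.4×1.3737 ≈ 3675 m/s.
Stage 2: m₀ = 29,930 kg, m_f = 29,930 − 22,000 = 7,930 kg; Δv = 374×9.8×ln(3.774) = 3665.2×1.3282 ≈ 4868 m/s.
Total Δv = 3675 + 4868 = 8543 m/s.

Δv ≈ 8540 m/s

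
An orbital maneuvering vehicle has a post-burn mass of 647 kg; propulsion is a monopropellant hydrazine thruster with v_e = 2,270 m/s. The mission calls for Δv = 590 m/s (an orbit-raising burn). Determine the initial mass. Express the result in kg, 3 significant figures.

By the Tsiolkovsky rocket equation, m₀/m_f = exp(Δv / v_e) = exp(590 / 2270.0) = exp(0.2599) = 1.2968.
m₀ = m_f × 1.2968 = 647 × 1.2968 = 839.03 kg.

initial mass ≈ 839 kg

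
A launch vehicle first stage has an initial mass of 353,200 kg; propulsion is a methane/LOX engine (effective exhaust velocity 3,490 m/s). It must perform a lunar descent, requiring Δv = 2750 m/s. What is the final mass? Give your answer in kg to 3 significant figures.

final mass ≈ 161000 kg

Using Δv = v_e ln(m₀/m_f): m₀/m_f = exp(Δv / v_e) = exp(2750 / 3490.0) = exp(0.7880) = 2.1989.
m_f = m₀ / 2.1989 = 353,200 / 2.1989 = 160,626 kg.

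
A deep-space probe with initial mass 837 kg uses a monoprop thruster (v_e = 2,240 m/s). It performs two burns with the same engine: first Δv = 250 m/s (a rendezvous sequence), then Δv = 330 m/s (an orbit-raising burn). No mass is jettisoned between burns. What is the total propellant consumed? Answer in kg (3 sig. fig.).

total propellant consumed ≈ 191 kg

After the first burn: m = 837 × exp(−250/2240.0) = 837 × 0.89440 = 748.613 kg.
After the second burn: m = 748.613 × exp(−330/2240.0) = 748.613 × 0.86302 = 646.068 kg.
Total propellant = m₀ − m_final = 837 − 646.068 = 190.932 kg.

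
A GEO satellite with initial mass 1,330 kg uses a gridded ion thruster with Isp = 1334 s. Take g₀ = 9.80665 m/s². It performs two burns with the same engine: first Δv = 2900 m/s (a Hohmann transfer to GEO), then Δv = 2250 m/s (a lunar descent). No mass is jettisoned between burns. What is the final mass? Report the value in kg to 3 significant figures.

v_e = Isp · g₀ = 1334 × 9.80665 = 13082.1 m/s.
After the first burn: m = 1330 × exp(−2900/13082.1) = 1330 × 0.80117 = 1,065.56 kg.
After the second burn: m = 1,065.56 × exp(−2250/13082.1) = 1,065.56 × 0.84199 = 897.191 kg.

final mass ≈ 897 kg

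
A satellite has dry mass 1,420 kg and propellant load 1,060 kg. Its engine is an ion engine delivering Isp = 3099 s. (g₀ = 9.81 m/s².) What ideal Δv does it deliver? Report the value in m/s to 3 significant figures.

Δv ≈ 17000 m/s

v_e = Isp · g₀ = 3099 × 9.81 = 30401.2 m/s.
m₀ = m_dry + m_prop = 1,420 + 1,060 = 2,480 kg.
From the ideal rocket equation, Δv = v_e · ln(m₀/m_f) = 30401.2 × ln(1.746) = 30401.2 × 0.5576 ≈ 16951.8 m/s.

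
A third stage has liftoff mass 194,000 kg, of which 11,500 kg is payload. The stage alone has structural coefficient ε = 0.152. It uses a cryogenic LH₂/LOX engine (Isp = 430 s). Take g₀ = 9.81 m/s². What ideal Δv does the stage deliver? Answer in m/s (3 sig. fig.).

Δv ≈ 6740 m/s

Stage wet mass = m₀ − payload = 194,000 − 11,500 = 182,500 kg.
Stage dry mass = ε × stage wet mass = 0.152 × 182,500 = 27,740 kg.
Burnout mass m_f = stage dry + payload = 27,740 + 11,500 = 39,240 kg.
v_e = Isp · g₀ = 430 × 9.81 = 4218.3 m/s.
By the Tsiolkovsky rocket equation, Δv = v_e · ln(194,000/39,240) = 4218.3 × ln(4.944) = 4218.3 × 1.5982 ≈ 6742 m/s.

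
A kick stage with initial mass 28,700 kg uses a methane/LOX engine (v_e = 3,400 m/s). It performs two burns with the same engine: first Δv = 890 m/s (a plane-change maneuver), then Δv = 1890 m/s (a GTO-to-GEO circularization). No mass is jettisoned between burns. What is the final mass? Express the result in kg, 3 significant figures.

final mass ≈ 12700 kg

After the first burn: m = 28700 × exp(−890/3400.0) = 28700 × 0.76969 = 22,090.1 kg.
After the second burn: m = 22,090.1 × exp(−1890/3400.0) = 22,090.1 × 0.57357 = 12,670.2 kg.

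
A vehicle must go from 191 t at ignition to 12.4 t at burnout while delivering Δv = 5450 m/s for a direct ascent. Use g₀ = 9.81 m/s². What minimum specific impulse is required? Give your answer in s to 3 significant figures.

Isp ≈ 203 s

ln(m₀/m_f) = ln(191000/12400) = ln(15.4) = 2.7346.
v_e = Δv / ln(m₀/m_f) = 5450 / 2.7346 = 1993.0 m/s.
Isp = v_e / g₀ = 1993.0 / 9.81 = 203.2 s.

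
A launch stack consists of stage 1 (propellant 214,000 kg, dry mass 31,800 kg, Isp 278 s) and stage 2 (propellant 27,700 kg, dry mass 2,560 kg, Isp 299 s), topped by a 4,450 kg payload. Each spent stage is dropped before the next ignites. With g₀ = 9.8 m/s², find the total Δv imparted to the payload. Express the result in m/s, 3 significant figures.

Δv ≈ 8610 m/s

Ignition mass of stage 1 = 214,000+31,800 + 27,700+2,560 + 4,450 = 280,510 kg.
Stage 1: m₀ = 280,510 kg, m_f = 280,510 − 214,000 = 66,510 kg; Δv = 278×9.8×ln(4.218) = 2724.4×1.4393 ≈ 3921 m/s.
Stage 2: m₀ = 34,710 kg, m_f = 34,710 − 27,700 = 7,010 kg; Δv = 299×9.8×ln(4.951) = 2930.2×1.5997 ≈ 4687 m/s.
Total Δv = 3921 + 4687 = 8608 m/s.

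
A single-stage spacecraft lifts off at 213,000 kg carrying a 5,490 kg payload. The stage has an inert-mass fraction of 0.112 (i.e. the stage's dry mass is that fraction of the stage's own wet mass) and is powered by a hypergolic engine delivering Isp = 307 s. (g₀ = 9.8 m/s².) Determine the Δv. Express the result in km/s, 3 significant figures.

Stage wet mass = m₀ − payload = 213,000 − 5,490 = 207,510 kg.
Stage dry mass = ε × stage wet mass = 0.112 × 207,510 = 23,241.1 kg.
Burnout mass m_f = stage dry + payload = 23,241.1 + 5,490 = 28,731.1 kg.
v_e = Isp · g₀ = 307 × 9.8 = 3008.6 m/s.
Δv = v_e · ln(213,000/28,731.1) = 3008.6 × ln(7.414) = 3008.6 × 2.0033 ≈ 6027 m/s.

Δv ≈ 6.03 km/s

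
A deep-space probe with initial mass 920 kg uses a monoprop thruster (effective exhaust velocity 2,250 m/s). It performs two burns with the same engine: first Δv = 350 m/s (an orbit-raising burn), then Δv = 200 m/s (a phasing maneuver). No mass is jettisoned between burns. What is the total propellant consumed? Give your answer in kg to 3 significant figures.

total propellant consumed ≈ 200 kg

After the first burn: m = 920 × exp(−350/2250.0) = 920 × 0.85594 = 787.465 kg.
After the second burn: m = 787.465 × exp(−200/2250.0) = 787.465 × 0.91495 = 720.491 kg.
Total propellant = m₀ − m_final = 920 − 720.491 = 199.509 kg.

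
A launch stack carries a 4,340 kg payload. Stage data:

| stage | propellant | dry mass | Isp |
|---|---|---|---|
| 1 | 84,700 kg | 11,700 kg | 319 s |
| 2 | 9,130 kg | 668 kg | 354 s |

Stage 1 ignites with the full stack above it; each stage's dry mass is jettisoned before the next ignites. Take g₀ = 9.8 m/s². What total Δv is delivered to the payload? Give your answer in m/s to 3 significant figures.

Δv ≈ 8140 m/s

Ignition mass of stage 1 = 84,700+11,700 + 9,130+668 + 4,340 = 110,538 kg.
Stage 1: m₀ = 110,538 kg, m_f = 110,538 − 84,700 = 25,838 kg; Δv = 319×9.8×ln(4.278) = 3126.2×1.4535 ≈ 4544 m/s.
Stage 2: m₀ = 14,138 kg, m_f = 14,138 − 9,130 = 5,008 kg; Δv = 354×9.8×ln(2.823) = 3469.2×1.0378 ≈ 3600 m/s.
Total Δv = 4544 + 3600 = 8144 m/s.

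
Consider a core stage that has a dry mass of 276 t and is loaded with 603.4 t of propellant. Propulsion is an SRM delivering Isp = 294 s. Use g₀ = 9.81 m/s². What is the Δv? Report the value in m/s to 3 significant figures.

v_e = Isp · g₀ = 294 × 9.81 = 2884.1 m/s.
m₀ = m_dry + m_prop = 276 + 603.4 = 879.4 t.
Rocket equation: Δv = v_e · ln(m₀/m_f) = 2884.1 × ln(3.186) = 2884.1 × 1.1588 ≈ 3342.3 m/s.

Δv ≈ 3340 m/s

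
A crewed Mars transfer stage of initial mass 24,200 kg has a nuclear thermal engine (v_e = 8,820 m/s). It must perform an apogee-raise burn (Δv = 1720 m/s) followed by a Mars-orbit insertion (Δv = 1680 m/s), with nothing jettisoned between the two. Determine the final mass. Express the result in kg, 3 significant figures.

After the first burn: m = 24200 × exp(−1720/8820.0) = 24200 × 0.82283 = 19,912.5 kg.
After the second burn: m = 19,912.5 × exp(−1680/8820.0) = 19,912.5 × 0.82657 = 16,459.1 kg.

final mass ≈ 16500 kg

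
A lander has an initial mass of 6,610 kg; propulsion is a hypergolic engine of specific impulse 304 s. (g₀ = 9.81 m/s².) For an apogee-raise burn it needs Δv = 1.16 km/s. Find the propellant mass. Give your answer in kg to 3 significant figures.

propellant mass ≈ 2130 kg

v_e = Isp · g₀ = 304 × 9.81 = 2982.2 m/s.
By the Tsiolkovsky rocket equation, m₀/m_f = exp(Δv / v_e) = exp(1160 / 2982.2) = exp(0.3890) = 1.4755.
m_f = 6,610 / 1.4755 = 4,479.84 kg, so propellant = m₀ − m_f = 6,610 − 4,479.84 = 2,130.16 kg.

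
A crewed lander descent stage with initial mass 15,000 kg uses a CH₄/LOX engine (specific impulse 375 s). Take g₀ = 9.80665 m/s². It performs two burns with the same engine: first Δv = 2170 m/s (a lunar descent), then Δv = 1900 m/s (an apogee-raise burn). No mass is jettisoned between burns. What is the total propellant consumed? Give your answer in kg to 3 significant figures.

v_e = Isp · g₀ = 375 × 9.80665 = 3677.5 m/s.
After the first burn: m = 15000 × exp(−2170/3677.5) = 15000 × 0.55429 = 8,314.35 kg.
After the second burn: m = 8,314.35 × exp(−1900/3677.5) = 8,314.35 × 0.59651 = 4,959.59 kg.
Total propellant = m₀ − m_final = 15000 − 4,959.59 = 10,040.41 kg.

total propellant consumed ≈ 10000 kg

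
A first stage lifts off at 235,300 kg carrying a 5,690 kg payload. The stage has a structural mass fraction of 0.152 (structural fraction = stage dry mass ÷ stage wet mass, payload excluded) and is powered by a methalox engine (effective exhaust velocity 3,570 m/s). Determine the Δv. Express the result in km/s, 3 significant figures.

Stage wet mass = m₀ − payload = 235,300 − 5,690 = 229,610 kg.
Stage dry mass = ε × stage wet mass = 0.152 × 229,610 = 34,900.7 kg.
Burnout mass m_f = stage dry + payload = 34,900.7 + 5,690 = 40,590.7 kg.
Δv = v_e · ln(235,300/40,590.7) = 3570.0 × ln(5.797) = 3570.0 × 1.7573 ≈ 6274 m/s.

Δv ≈ 6.27 km/s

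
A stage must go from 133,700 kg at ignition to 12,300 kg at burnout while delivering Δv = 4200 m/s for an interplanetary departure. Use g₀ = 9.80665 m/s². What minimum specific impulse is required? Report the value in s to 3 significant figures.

ln(m₀/m_f) = ln(133700/12300) = ln(10.87) = 2.3860.
Using Δv = v_e ln(m₀/m_f): v_e = Δv / ln(m₀/m_f) = 4200 / 2.3860 = 1760.3 m/s.
Isp = v_e / g₀ = 1760.3 / 9.80665 = 179.5 s.

Isp ≈ 179 s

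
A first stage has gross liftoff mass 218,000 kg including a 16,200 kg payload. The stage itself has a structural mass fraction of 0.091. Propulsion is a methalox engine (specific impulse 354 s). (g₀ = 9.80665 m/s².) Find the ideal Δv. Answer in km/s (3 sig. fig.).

Stage wet mass = m₀ − payload = 218,000 − 16,200 = 201,800 kg.
Stage dry mass = ε × stage wet mass = 0.091 × 201,800 = 18,363.8 kg.
Burnout mass m_f = stage dry + payload = 18,363.8 + 16,200 = 34,563.8 kg.
v_e = Isp · g₀ = 354 × 9.80665 = 3471.6 m/s.
Using Δv = v_e ln(m₀/m_f): Δv = v_e · ln(218,000/34,563.8) = 3471.6 × ln(6.307) = 3471.6 × 1.8417 ≈ 6394 m/s.

Δv ≈ 6.39 km/s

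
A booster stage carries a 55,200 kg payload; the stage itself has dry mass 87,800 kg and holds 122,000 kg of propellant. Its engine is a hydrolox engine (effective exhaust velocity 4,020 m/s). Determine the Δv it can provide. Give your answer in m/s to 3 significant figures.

m₀ = payload + dry + propellant = 55,200 + 87,800 + 122,000 = 265,000 kg.
m_f = payload + dry = 55,200 + 87,800 = 143,000 kg.
Rocket equation: Δv = v_e · ln(m₀/m_f) = 4020.0 × ln(1.853) = 4020.0 × 0.6169 ≈ 2479.9 m/s.

Δv ≈ 2480 m/s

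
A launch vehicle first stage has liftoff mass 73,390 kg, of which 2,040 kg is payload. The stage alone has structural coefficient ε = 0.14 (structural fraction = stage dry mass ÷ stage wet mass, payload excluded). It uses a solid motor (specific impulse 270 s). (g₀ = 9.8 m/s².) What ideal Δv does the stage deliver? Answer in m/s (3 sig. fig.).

Δv ≈ 4790 m/s

Stage wet mass = m₀ − payload = 73,390 − 2,040 = 71,350 kg.
Stage dry mass = ε × stage wet mass = 0.14 × 71,350 = 9,989 kg.
Burnout mass m_f = stage dry + payload = 9,989 + 2,040 = 12,029 kg.
v_e = Isp · g₀ = 270 × 9.8 = 2646.0 m/s.
Δv = v_e · ln(73,390/12,029) = 2646.0 × ln(6.101) = 2646.0 × 1.8085 ≈ 4785 m/s.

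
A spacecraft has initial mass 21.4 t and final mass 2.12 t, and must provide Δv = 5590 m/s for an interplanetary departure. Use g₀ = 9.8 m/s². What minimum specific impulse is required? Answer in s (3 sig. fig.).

Isp ≈ 247 s

ln(m₀/m_f) = ln(21400/2120) = ln(10.09) = 2.3120.
Rocket equation: v_e = Δv / ln(m₀/m_f) = 5590 / 2.3120 = 2417.8 m/s.
Isp = v_e / g₀ = 2417.8 / 9.8 = 246.7 s.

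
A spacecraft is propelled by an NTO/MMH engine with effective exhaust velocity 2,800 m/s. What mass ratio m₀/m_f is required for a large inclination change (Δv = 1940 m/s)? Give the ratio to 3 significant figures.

m₀/m_f = exp(Δv / v_e) = exp(1940 / 2800.0) = exp(0.6929) = 1.9994.

mass ratio ≈ 2.00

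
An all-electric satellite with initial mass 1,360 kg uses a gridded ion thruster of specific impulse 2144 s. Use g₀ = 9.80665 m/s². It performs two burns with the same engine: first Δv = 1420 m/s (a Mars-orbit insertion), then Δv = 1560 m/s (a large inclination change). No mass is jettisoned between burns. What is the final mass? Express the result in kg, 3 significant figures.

final mass ≈ 1180 kg

v_e = Isp · g₀ = 2144 × 9.80665 = 21025.5 m/s.
After the first burn: m = 1360 × exp(−1420/21025.5) = 1360 × 0.93469 = 1,271.18 kg.
After the second burn: m = 1,271.18 × exp(−1560/21025.5) = 1,271.18 × 0.92849 = 1,180.28 kg.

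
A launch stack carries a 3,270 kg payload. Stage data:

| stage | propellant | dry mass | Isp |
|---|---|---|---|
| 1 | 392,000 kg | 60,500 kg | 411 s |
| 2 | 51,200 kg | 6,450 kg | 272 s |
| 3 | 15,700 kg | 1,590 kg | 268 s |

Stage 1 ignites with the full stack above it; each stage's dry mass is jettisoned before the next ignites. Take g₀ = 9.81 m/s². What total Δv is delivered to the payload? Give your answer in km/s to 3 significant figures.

Ignition mass of stage 1 = 392,000+60,500 + 51,200+6,450 + 15,700+1,590 + 3,270 = 530,710 kg.
Stage 1: m₀ = 530,710 kg, m_f = 530,710 − 392,000 = 138,710 kg; Δv = 411×9.81×ln(3.826) = 4031.9×1.3418 ≈ 5410 m/s.
Stage 2: m₀ = 78,210 kg, m_f = 78,210 − 51,200 = 27,010 kg; Δv = 272×9.81×ln(2.896) = 2668.3×1.0632 ≈ 2837 m/s.
Stage 3: m₀ = 20,560 kg, m_f = 20,560 − 15,700 = 4,860 kg; Δv = 268×9.81×ln(4.23) = 2629.1×1.4423 ≈ 3792 m/s.
Total Δv = 5410 + 2837 + 3792 = 12039 m/s.

Δv ≈ 12.0 km/s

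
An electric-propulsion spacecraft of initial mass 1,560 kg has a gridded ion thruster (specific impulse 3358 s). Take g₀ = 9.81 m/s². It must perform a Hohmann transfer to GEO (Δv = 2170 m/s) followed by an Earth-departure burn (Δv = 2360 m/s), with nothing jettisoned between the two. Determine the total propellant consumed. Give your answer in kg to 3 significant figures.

total propellant consumed ≈ 200 kg

v_e = Isp · g₀ = 3358 × 9.81 = 32942.0 m/s.
After the first burn: m = 1560 × exp(−2170/32942.0) = 1560 × 0.93625 = 1,460.55 kg.
After the second burn: m = 1,460.55 × exp(−2360/32942.0) = 1,460.55 × 0.93086 = 1,359.57 kg.
Total propellant = m₀ − m_final = 1560 − 1,359.57 = 200.43 kg.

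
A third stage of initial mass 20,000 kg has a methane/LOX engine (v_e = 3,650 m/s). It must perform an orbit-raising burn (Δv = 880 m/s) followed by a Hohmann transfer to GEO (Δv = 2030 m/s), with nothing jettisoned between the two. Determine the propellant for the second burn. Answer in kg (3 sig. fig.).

After the first burn: m = 20000 × exp(−880/3650.0) = 20000 × 0.78577 = 15,715.4 kg.
After the second burn: m = 15,715.4 × exp(−2030/3650.0) = 15,715.4 × 0.57340 = 9,011.21 kg.
Second-burn propellant = 15,715.4 − 9,011.21 = 6,704.19 kg.

propellant for the second burn ≈ 6700 kg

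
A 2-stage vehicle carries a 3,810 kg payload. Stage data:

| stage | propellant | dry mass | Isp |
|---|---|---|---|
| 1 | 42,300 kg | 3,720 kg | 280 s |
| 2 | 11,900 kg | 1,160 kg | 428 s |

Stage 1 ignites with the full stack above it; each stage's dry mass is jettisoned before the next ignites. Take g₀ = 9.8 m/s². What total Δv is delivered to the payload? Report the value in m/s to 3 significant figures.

Δv ≈ 8190 m/s

Ignition mass of stage 1 = 42,300+3,720 + 11,900+1,160 + 3,810 = 62,890 kg.
Stage 1: m₀ = 62,890 kg, m_f = 62,890 − 42,300 = 20,590 kg; Δv = 280×9.8×ln(3.054) = 2744.0×1.1166 ≈ 3064 m/s.
Stage 2: m₀ = 16,870 kg, m_f = 16,870 − 11,900 = 4,970 kg; Δv = 428×9.8×ln(3.394) = 4194.4×1.2221 ≈ 5126 m/s.
Total Δv = 3064 + 5126 = 8190 m/s.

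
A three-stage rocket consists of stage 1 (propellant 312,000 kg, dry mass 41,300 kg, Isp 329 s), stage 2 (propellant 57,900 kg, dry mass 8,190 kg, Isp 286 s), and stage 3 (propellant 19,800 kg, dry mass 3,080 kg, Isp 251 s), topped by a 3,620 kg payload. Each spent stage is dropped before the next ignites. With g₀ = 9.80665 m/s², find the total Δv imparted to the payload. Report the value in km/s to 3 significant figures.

Ignition mass of stage 1 = 312,000+41,300 + 57,900+8,190 + 19,800+3,080 + 3,620 = 445,890 kg.
Stage 1: m₀ = 445,890 kg, m_f = 445,890 − 312,000 = 133,890 kg; Δv = 329×9.80665×ln(3.33) = 3226.4×1.2031 ≈ 3882 m/s.
Stage 2: m₀ = 92,590 kg, m_f = 92,590 − 57,900 = 34,690 kg; Δv = 286×9.80665×ln(2.669) = 2804.7×0.9817 ≈ 2753 m/s.
Stage 3: m₀ = 26,500 kg, m_f = 26,500 − 19,800 = 6,700 kg; Δv = 251×9.80665×ln(3.955) = 2461.5×1.3750 ≈ 3385 m/s.
Total Δv = 3882 + 2753 + 3385 = 10020 m/s.

Δv ≈ 10.0 km/s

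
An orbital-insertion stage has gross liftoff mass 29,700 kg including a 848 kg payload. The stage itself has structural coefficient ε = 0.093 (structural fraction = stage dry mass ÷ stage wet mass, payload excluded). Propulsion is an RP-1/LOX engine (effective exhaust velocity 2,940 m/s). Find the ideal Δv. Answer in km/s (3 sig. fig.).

Stage wet mass = m₀ − payload = 29,700 − 848 = 28,852 kg.
Stage dry mass = ε × stage wet mass = 0.093 × 28,852 = 2,683.24 kg.
Burnout mass m_f = stage dry + payload = 2,683.24 + 848 = 3,531.24 kg.
By the Tsiolkovsky rocket equation, Δv = v_e · ln(29,700/3,531.24) = 2940.0 × ln(8.411) = 2940.0 × 2.1295 ≈ 6261 m/s.

Δv ≈ 6.26 km/s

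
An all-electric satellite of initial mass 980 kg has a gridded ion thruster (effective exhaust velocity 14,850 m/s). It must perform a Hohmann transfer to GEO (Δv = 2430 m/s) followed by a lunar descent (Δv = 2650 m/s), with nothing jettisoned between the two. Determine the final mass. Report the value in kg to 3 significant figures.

After the first burn: m = 980 × exp(−2430/14850.0) = 980 × 0.84905 = 832.069 kg.
After the second burn: m = 832.069 × exp(−2650/14850.0) = 832.069 × 0.83656 = 696.076 kg.

final mass ≈ 696 kg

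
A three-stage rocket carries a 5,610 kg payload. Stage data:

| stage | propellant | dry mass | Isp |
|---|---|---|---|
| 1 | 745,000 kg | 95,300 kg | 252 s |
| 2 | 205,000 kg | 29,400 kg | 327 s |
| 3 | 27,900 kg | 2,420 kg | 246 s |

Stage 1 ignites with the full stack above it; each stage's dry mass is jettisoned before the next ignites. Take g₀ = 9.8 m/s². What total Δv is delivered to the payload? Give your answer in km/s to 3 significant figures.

Δv ≈ 10.9 km/s

Ignition mass of stage 1 = 745,000+95,300 + 205,000+29,400 + 27,900+2,420 + 5,610 = 1,110,630 kg.
Stage 1: m₀ = 1,110,630 kg, m_f = 1,110,630 − 745,000 = 365,630 kg; Δv = 252×9.8×ln(3.038) = 2469.6×1.1111 ≈ 2744 m/s.
Stage 2: m₀ = 270,330 kg, m_f = 270,330 − 205,000 = 65,330 kg; Δv = 327×9.8×ln(4.138) = 3204.6×1.4202 ≈ 4551 m/s.
Stage 3: m₀ = 35,930 kg, m_f = 35,930 − 27,900 = 8,030 kg; Δv = 246×9.8×ln(4.474) = 2410.8×1.4984 ≈ 3612 m/s.
Total Δv = 2744 + 4551 + 3612 = 10907 m/s.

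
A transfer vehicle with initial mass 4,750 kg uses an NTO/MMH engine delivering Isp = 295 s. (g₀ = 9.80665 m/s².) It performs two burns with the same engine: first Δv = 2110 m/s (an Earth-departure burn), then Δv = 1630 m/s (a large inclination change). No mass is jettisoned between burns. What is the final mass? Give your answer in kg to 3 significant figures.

final mass ≈ 1300 kg

v_e = Isp · g₀ = 295 × 9.80665 = 2893.0 m/s.
After the first burn: m = 4750 × exp(−2110/2893.0) = 4750 × 0.48222 = 2,290.55 kg.
After the second burn: m = 2,290.55 × exp(−1630/2893.0) = 2,290.55 × 0.56925 = 1,303.9 kg.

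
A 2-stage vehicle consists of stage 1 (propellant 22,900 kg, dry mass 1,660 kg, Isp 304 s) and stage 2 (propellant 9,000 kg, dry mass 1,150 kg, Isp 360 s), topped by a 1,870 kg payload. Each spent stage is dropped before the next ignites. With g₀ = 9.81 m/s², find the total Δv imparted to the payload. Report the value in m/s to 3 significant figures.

Δv ≈ 7810 m/s

Ignition mass of stage 1 = 22,900+1,660 + 9,000+1,150 + 1,870 = 36,580 kg.
Stage 1: m₀ = 36,580 kg, m_f = 36,580 − 22,900 = 13,680 kg; Δv = 304×9.81×ln(2.674) = 2982.2×0.9836 ≈ 2933 m/s.
Stage 2: m₀ = 12,020 kg, m_f = 12,020 − 9,000 = 3,020 kg; Δv = 360×9.81×ln(3.98) = 3531.6×1.3813 ≈ 4878 m/s.
Total Δv = 2933 + 4878 = 7811 m/s.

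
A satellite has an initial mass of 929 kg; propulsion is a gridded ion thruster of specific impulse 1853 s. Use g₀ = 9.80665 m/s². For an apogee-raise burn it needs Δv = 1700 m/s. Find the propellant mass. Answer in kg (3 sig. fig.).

v_e = Isp · g₀ = 1853 × 9.80665 = 18171.7 m/s.
From the ideal rocket equation, m₀/m_f = exp(Δv / v_e) = exp(1700 / 18171.7) = exp(0.0936) = 1.0981.
m_f = 929 / 1.0981 = 846.007 kg, so propellant = m₀ − m_f = 929 − 846.007 = 82.993 kg.

propellant mass ≈ 83.0 kg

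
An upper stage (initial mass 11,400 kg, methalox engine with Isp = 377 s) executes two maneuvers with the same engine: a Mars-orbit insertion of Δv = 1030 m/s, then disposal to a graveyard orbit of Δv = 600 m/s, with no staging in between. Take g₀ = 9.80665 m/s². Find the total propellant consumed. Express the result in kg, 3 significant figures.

total propellant consumed ≈ 4060 kg

v_e = Isp · g₀ = 377 × 9.80665 = 3697.1 m/s.
After the first burn: m = 11400 × exp(−1030/3697.1) = 11400 × 0.75685 = 8,628.09 kg.
After the second burn: m = 8,628.09 × exp(−600/3697.1) = 8,628.09 × 0.85020 = 7,335.6 kg.
Total propellant = m₀ − m_final = 11400 − 7,335.6 = 4,064.4 kg.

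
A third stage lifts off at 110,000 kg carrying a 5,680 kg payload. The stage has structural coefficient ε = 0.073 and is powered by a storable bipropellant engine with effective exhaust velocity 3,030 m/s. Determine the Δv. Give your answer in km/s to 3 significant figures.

Δv ≈ 6.40 km/s

Stage wet mass = m₀ − payload = 110,000 − 5,680 = 104,320 kg.
Stage dry mass = ε × stage wet mass = 0.073 × 104,320 = 7,615.36 kg.
Burnout mass m_f = stage dry + payload = 7,615.36 + 5,680 = 13,295.36 kg.
From the ideal rocket equation, Δv = v_e · ln(110,000/13,295.36) = 3030.0 × ln(8.274) = 3030.0 × 2.1131 ≈ 6403 m/s.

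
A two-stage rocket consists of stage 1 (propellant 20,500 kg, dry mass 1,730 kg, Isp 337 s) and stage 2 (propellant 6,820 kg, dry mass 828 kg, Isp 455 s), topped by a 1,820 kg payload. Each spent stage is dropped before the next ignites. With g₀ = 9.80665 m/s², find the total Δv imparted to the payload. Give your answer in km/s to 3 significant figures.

Ignition mass of stage 1 = 20,500+1,730 + 6,820+828 + 1,820 = 31,698 kg.
Stage 1: m₀ = 31,698 kg, m_f = 31,698 − 20,500 = 11,198 kg; Δv = 337×9.80665×ln(2.831) = 3304.8×1.0405 ≈ 3439 m/s.
Stage 2: m₀ = 9,468 kg, m_f = 9,468 − 6,820 = 2,648 kg; Δv = 455×9.80665×ln(3.576) = 4462.0×1.2741 ≈ 5685 m/s.
Total Δv = 3439 + 5685 = 9124 m/s.

Δv ≈ 9.12 km/s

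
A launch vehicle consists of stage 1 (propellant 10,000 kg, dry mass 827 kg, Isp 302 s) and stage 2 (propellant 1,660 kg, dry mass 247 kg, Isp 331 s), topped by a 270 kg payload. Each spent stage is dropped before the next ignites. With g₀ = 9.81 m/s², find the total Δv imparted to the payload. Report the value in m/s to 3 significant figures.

Ignition mass of stage 1 = 10,000+827 + 1,660+247 + 270 = 13,004 kg.
Stage 1: m₀ = 13,004 kg, m_f = 13,004 − 10,000 = 3,004 kg; Δv = 302×9.81×ln(4.329) = 2962.6×1.4653 ≈ 4341 m/s.
Stage 2: m₀ = 2,177 kg, m_f = 2,177 − 1,660 = 517 kg; Δv = 331×9.81×ln(4.211) = 3247.1×1.4377 ≈ 4668 m/s.
Total Δv = 4341 + 4668 = 9009 m/s.

Δv ≈ 9010 m/s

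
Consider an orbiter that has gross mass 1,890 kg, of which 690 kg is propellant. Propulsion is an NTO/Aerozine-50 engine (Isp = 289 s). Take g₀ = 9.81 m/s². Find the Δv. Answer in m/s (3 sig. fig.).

Δv ≈ 1290 m/s

v_e = Isp · g₀ = 289 × 9.81 = 2835.1 m/s.
m_f = m₀ − m_prop = 1,890 − 690 = 1,200 kg.
Δv = v_e · ln(m₀/m_f) = 2835.1 × ln(1.575) = 2835.1 × 0.4543 ≈ 1287.9 m/s.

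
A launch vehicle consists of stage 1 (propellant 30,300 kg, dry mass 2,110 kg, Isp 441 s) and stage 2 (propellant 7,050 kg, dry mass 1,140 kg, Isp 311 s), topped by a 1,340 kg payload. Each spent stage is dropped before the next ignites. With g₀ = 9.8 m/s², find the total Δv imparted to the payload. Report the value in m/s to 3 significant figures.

Ignition mass of stage 1 = 30,300+2,110 + 7,050+1,140 + 1,340 = 41,940 kg.
Stage 1: m₀ = 41,940 kg, m_f = 41,940 − 30,300 = 11,640 kg; Δv = 441×9.8×ln(3.603) = 4321.8×1.2818 ≈ 5540 m/s.
Stage 2: m₀ = 9,530 kg, m_f = 9,530 − 7,050 = 2,480 kg; Δv = 311×9.8×ln(3.843) = 3047.8×1.3462 ≈ 4103 m/s.
Total Δv = 5540 + 4103 = 9643 m/s.

Δv ≈ 9640 m/s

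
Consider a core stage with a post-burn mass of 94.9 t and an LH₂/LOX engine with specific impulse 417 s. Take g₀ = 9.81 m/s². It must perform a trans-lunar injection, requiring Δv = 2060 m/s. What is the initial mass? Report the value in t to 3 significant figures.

initial mass ≈ 157 t

v_e = Isp · g₀ = 417 × 9.81 = 4090.8 m/s.
m₀/m_f = exp(Δv / v_e) = exp(2060 / 4090.8) = exp(0.5036) = 1.6546.
m₀ = m_f × 1.6546 = 94.9 × 1.6546 = 157.022 t.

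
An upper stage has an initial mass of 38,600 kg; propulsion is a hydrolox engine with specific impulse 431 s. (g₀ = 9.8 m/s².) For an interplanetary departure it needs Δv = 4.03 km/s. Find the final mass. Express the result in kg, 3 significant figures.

v_e = Isp · g₀ = 431 × 9.8 = 4223.8 m/s.
m₀/m_f = exp(Δv / v_e) = exp(4030 / 4223.8) = exp(0.9541) = 2.5964.
m_f = m₀ / 2.5964 = 38,600 / 2.5964 = 14,866.7 kg.

final mass ≈ 14900 kg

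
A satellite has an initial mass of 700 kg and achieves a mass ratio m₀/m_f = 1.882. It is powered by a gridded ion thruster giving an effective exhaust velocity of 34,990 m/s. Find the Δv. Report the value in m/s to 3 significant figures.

Δv = v_e · ln(1.882) = 34990.0 × 0.6323 ≈ 22125.4 m/s.

Δv ≈ 22100 m/s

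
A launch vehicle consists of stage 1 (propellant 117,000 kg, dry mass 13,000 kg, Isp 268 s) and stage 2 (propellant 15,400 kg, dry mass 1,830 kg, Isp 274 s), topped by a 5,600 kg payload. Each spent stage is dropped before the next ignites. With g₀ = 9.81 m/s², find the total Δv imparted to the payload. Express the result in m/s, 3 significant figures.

Ignition mass of stage 1 = 117,000+13,000 + 15,400+1,830 + 5,600 = 152,830 kg.
Stage 1: m₀ = 152,830 kg, m_f = 152,830 − 117,000 = 35,830 kg; Δv = 268×9.81×ln(4.265) = 2629.1×1.4505 ≈ 3814 m/s.
Stage 2: m₀ = 22,830 kg, m_f = 22,830 − 15,400 = 7,430 kg; Δv = 274×9.81×ln(3.073) = 2687.9×1.1225 ≈ 3017 m/s.
Total Δv = 3814 + 3017 = 6831 m/s.

Δv ≈ 6830 m/s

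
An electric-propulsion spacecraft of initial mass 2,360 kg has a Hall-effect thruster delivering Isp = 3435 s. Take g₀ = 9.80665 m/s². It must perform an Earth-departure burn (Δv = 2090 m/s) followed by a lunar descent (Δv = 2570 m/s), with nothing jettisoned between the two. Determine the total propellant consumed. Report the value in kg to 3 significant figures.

v_e = Isp · g₀ = 3435 × 9.80665 = 33685.8 m/s.
After the first burn: m = 2360 × exp(−2090/33685.8) = 2360 × 0.93984 = 2,218.02 kg.
After the second burn: m = 2,218.02 × exp(−2570/33685.8) = 2,218.02 × 0.92654 = 2,055.08 kg.
Total propellant = m₀ − m_final = 2360 − 2,055.08 = 304.92 kg.

total propellant consumed ≈ 305 kg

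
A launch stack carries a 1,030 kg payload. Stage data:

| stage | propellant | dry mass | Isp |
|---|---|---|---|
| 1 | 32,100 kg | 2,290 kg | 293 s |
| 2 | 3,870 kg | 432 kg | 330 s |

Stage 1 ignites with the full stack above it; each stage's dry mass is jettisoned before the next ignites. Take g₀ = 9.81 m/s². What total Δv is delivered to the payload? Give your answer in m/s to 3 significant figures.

Δv ≈ 8930 m/s

Ignition mass of stage 1 = 32,100+2,290 + 3,870+432 + 1,030 = 39,722 kg.
Stage 1: m₀ = 39,722 kg, m_f = 39,722 − 32,100 = 7,622 kg; Δv = 293×9.81×ln(5.211) = 2874.3×1.6509 ≈ 4745 m/s.
Stage 2: m₀ = 5,332 kg, m_f = 5,332 − 3,870 = 1,462 kg; Δv = 330×9.81×ln(3.647) = 3237.3×1.2939 ≈ 4189 m/s.
Total Δv = 4745 + 4189 = 8934 m/s.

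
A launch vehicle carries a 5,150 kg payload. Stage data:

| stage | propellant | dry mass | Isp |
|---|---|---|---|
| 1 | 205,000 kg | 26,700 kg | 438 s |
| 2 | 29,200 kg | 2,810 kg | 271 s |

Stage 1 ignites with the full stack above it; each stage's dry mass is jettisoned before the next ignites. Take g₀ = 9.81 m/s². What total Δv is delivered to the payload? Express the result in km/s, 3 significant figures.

Δv ≈ 10.3 km/s

Ignition mass of stage 1 = 205,000+26,700 + 29,200+2,810 + 5,150 = 268,860 kg.
Stage 1: m₀ = 268,860 kg, m_f = 268,860 − 205,000 = 63,860 kg; Δv = 438×9.81×ln(4.21) = 4296.8×1.4375 ≈ 6177 m/s.
Stage 2: m₀ = 37,160 kg, m_f = 37,160 − 29,200 = 7,960 kg; Δv = 271×9.81×ln(4.668) = 2658.5×1.5408 ≈ 4096 m/s.
Total Δv = 6177 + 4096 = 10273 m/s.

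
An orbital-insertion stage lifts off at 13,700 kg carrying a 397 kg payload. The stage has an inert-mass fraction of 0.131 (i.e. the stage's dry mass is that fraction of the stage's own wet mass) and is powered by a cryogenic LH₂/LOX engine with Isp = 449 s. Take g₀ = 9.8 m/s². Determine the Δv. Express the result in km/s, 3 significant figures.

Δv ≈ 8.17 km/s

Stage wet mass = m₀ − payload = 13,700 − 397 = 13,303 kg.
Stage dry mass = ε × stage wet mass = 0.131 × 13,303 = 1,742.69 kg.
Burnout mass m_f = stage dry + payload = 1,742.69 + 397 = 2,139.69 kg.
v_e = Isp · g₀ = 449 × 9.8 = 4400.2 m/s.
Δv = v_e · ln(13,700/2,139.69) = 4400.2 × ln(6.403) = 4400.2 × 1.8567 ≈ 8170 m/s.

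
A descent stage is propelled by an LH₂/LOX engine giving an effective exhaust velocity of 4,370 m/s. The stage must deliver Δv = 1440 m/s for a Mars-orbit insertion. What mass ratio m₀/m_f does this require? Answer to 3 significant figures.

Rocket equation: m₀/m_f = exp(Δv / v_e) = exp(1440 / 4370.0) = exp(0.3295) = 1.3903.

mass ratio ≈ 1.39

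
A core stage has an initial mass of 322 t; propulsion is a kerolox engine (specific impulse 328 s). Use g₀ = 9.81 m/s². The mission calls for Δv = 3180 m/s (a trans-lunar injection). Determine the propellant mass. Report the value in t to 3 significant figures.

v_e = Isp · g₀ = 328 × 9.81 = 3217.7 m/s.
Rocket equation: m₀/m_f = exp(Δv / v_e) = exp(3180 / 3217.7) = exp(0.9883) = 2.6866.
m_f = 322 / 2.6866 = 119.854 t, so propellant = m₀ − m_f = 322 − 119.854 = 202.146 t.

propellant mass ≈ 202 t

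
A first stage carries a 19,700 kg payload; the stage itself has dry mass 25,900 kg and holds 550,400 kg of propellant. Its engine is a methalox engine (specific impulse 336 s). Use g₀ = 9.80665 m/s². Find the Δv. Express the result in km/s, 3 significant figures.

Δv ≈ 8.47 km/s

v_e = Isp · g₀ = 336 × 9.80665 = 3295.0 m/s.
m₀ = payload + dry + propellant = 19,700 + 25,900 + 550,400 = 596,000 kg.
m_f = payload + dry = 19,700 + 25,900 = 45,600 kg.
Rocket equation: Δv = v_e · ln(m₀/m_f) = 3295.0 × ln(13.07) = 3295.0 × 2.5703 ≈ 8469.3 m/s.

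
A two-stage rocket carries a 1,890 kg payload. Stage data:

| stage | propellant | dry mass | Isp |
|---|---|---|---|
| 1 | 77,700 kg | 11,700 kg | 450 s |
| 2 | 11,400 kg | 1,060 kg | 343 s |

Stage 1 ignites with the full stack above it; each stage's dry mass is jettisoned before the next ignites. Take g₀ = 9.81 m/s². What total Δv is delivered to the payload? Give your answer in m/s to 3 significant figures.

Δv ≈ 11400 m/s

Ignition mass of stage 1 = 77,700+11,700 + 11,400+1,060 + 1,890 = 103,750 kg.
Stage 1: m₀ = 103,750 kg, m_f = 103,750 − 77,700 = 26,050 kg; Δv = 450×9.81×ln(3.983) = 4414.5×1.3820 ≈ 6101 m/s.
Stage 2: m₀ = 14,350 kg, m_f = 14,350 − 11,400 = 2,950 kg; Δv = 343×9.81×ln(4.864) = 3364.8×1.5819 ≈ 5323 m/s.
Total Δv = 6101 + 5323 = 11424 m/s.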